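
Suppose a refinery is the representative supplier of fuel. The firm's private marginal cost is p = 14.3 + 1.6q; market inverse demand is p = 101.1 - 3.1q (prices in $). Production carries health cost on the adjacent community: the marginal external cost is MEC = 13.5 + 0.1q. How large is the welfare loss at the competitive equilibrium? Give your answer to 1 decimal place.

Market equilibrium (private): 14.3 + 1.6q = 101.1 - 3.1q → q_m = 18.4681.
Social marginal cost = private MC + MEC = 27.8 + 1.7q.
Set SMC = demand: 27.8 + 1.7q = 101.1 - 3.1q → q* = 15.2708.
Height of the DWL triangle at q_m is SMC(q_m) − demand(q_m) = MEC(q_m) = 15.3468.
DWL = ½ × 3.1973 × 15.3468 = 24.5342.

DWL = $24.5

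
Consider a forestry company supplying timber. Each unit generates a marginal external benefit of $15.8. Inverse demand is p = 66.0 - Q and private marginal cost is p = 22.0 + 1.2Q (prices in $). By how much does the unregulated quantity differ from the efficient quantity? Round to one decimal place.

7.2 units

Market equilibrium (private): 22.0 + 1.2Q = 66.0 - Q → Q_m = 20.0000.
Social marginal cost = private MC − MEB = 6.2 + 1.2Q.
Set SMC = demand: 6.2 + 1.2Q = 66.0 - Q → Q* = 27.1818.
Gap = |20.0000 − 27.1818| = 7.1818.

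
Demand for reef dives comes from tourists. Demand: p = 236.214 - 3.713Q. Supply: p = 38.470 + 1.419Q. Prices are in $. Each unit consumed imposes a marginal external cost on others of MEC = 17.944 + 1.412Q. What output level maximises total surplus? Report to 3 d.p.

Social marginal benefit = demand − MEC = 218.270 - 5.125Q.
Set SMB = MC: 218.270 - 5.125Q = 38.470 + 1.419Q → Q* = 27.4756.

Q* = 27.476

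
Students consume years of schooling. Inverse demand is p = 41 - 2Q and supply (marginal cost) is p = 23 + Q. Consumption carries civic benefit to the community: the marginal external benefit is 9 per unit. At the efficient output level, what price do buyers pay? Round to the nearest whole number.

P = 23

Social marginal benefit = demand + MEB = 50 - 2Q.
Set SMB = MC: 50 - 2Q = 23 + Q → Q* = 9.0000.
Consumer price on the demand curve at Q*: 41 − 2×9.0000 = 23.0000.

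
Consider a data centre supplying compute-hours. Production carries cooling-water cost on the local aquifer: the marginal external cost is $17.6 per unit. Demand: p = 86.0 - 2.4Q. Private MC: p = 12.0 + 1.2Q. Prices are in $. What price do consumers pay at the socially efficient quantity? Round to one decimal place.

Social marginal cost = private MC + MEC = 29.6 + 1.2Q.
Set SMC = demand: 29.6 + 1.2Q = 86.0 - 2.4Q → Q* = 15.6667.
Consumer price on the demand curve at Q*: 86.0 − 2.4×15.6667 = 48.3999.

P = $48.4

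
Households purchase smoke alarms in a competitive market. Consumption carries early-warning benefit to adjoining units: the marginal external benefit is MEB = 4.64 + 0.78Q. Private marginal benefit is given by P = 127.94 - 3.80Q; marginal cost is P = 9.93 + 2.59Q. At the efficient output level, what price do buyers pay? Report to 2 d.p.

Social marginal benefit = demand + MEB = 132.58 - 3.02Q.
Set SMB = MC: 132.58 - 3.02Q = 9.93 + 2.59Q → Q* = 21.8627.
Consumer price on the demand curve at Q*: 127.94 − 3.80×21.8627 = 44.8617.

P = 44.86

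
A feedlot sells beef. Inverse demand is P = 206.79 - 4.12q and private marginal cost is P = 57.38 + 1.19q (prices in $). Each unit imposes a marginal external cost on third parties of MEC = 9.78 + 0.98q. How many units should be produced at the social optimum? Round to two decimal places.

q* = 22.20

Social marginal cost = private MC + MEC = 67.16 + 2.17q.
Set SMC = demand: 67.16 + 2.17q = 206.79 - 4.12q → q* = 22.1987.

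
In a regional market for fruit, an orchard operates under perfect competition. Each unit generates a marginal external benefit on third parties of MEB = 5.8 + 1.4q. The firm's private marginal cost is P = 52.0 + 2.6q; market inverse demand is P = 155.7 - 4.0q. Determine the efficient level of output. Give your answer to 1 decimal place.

Social marginal cost = private MC − MEB = 46.2 + 1.2q.
Set SMC = demand: 46.2 + 1.2q = 155.7 - 4.0q → q* = 21.0577.

q* = 21.1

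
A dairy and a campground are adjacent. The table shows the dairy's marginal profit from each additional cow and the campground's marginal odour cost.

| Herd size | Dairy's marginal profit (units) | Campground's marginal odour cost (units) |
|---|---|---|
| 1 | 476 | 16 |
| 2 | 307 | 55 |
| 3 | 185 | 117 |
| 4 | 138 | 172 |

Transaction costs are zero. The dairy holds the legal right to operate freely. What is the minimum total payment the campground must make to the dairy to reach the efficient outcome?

Left alone the dairy would choose level 4 (marginal profit stays positive).
Efficient level: k* = 3 (marginal profit ≥ marginal odour cost through 3).
The campground must at least cover the dairy's forgone profit from cutting 4→3: 138 = 138.

138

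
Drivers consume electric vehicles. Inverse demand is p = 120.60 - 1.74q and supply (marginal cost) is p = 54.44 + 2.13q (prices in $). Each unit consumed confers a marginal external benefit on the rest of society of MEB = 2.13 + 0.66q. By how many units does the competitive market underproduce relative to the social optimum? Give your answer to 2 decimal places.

4.18 units

Market equilibrium (private): 54.44 + 2.13q = 120.60 - 1.74q → q_m = 17.0956.
Social marginal benefit = demand + MEB = 122.73 - 1.08q.
Set SMB = MC: 122.73 - 1.08q = 54.44 + 2.13q → q* = 21.2741.
Gap = |17.0956 − 21.2741| = 4.1785.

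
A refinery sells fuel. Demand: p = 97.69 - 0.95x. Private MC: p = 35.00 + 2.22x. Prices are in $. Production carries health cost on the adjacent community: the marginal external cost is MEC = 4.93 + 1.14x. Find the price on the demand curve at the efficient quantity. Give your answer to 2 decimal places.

P = $84.96

Social marginal cost = private MC + MEC = 39.93 + 3.36x.
Set SMC = demand: 39.93 + 3.36x = 97.69 - 0.95x → x* = 13.4014.
Consumer price on the demand curve at x*: 97.69 − 0.95×13.4014 = 84.9587.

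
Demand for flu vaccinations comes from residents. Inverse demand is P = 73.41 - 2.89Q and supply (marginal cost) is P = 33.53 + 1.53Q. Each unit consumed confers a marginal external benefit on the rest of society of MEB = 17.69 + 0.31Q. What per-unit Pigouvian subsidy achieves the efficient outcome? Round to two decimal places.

Social marginal benefit = demand + MEB = 91.10 - 2.58Q.
Set SMB = MC: 91.10 - 2.58Q = 33.53 + 1.53Q → Q* = 14.0073.
The Pigouvian subsidy equals MEB at Q*: 17.69 + 0.31×14.0073 = 22.0323.

subsidy = 22.03 per unit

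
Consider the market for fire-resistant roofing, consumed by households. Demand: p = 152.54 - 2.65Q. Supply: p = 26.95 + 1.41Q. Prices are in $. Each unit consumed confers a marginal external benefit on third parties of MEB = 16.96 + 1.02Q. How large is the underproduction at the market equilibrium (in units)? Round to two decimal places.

Market equilibrium (private): 26.95 + 1.41Q = 152.54 - 2.65Q → Q_m = 30.9335.
Social marginal benefit = demand + MEB = 169.50 - 1.63Q.
Set SMB = MC: 169.50 - 1.63Q = 26.95 + 1.41Q → Q* = 46.8914.
Gap = |30.9335 − 46.8914| = 15.9579.

15.96 units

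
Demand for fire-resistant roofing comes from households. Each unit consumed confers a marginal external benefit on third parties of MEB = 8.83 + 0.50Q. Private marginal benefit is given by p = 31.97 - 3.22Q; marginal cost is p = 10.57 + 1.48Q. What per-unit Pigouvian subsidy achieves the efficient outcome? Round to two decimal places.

Social marginal benefit = demand + MEB = 40.80 - 2.72Q.
Set SMB = MC: 40.80 - 2.72Q = 10.57 + 1.48Q → Q* = 7.1976.
The Pigouvian subsidy equals MEB at Q*: 8.83 + 0.50×7.1976 = 12.4288.

subsidy = 12.43 per unit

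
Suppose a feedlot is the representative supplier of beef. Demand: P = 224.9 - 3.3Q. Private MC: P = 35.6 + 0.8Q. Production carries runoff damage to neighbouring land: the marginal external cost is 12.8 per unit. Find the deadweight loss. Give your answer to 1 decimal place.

DWL = 20.0

Market equilibrium (private): 35.6 + 0.8Q = 224.9 - 3.3Q → Q_m = 46.1707.
Social marginal cost = private MC + MEC = 48.4 + 0.8Q.
Set SMC = demand: 48.4 + 0.8Q = 224.9 - 3.3Q → Q* = 43.0488.
Height of the DWL triangle at Q_m is SMC(Q_m) − demand(Q_m) = MEC(Q_m) = 12.8000.
DWL = ½ × 3.1219 × 12.8000 = 19.9802.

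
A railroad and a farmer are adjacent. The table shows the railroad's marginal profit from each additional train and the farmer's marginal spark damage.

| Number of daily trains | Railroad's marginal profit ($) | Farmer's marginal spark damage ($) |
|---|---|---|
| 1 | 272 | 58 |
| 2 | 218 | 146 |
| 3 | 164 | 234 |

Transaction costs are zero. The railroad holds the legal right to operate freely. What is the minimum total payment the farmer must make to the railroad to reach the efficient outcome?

Left alone the railroad would choose level 3 (marginal profit stays positive).
Efficient level: k* = 2 (marginal profit ≥ marginal spark damage through 2).
The farmer must at least cover the railroad's forgone profit from cutting 3→2: 164 = 164.

$164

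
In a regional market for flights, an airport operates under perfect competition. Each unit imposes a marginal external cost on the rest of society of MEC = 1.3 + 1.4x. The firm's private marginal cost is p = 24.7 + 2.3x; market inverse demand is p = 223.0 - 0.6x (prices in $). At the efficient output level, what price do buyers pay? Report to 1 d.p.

Social marginal cost = private MC + MEC = 26.0 + 3.7x.
Set SMC = demand: 26.0 + 3.7x = 223.0 - 0.6x → x* = 45.8140.
Consumer price on the demand curve at x*: 223.0 − 0.6×45.8140 = 195.5116.

P = $195.5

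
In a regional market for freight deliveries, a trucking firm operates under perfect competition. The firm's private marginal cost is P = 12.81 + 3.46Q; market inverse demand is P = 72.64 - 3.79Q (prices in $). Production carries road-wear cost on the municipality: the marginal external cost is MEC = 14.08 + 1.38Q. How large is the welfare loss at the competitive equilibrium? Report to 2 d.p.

Market equilibrium (private): 12.81 + 3.46Q = 72.64 - 3.79Q → Q_m = 8.2524.
Social marginal cost = private MC + MEC = 26.89 + 4.84Q.
Set SMC = demand: 26.89 + 4.84Q = 72.64 - 3.79Q → Q* = 5.3013.
Between Q* and Q_m the wedge SMC − demand runs linearly from 0 to MEC(Q_m), so the loss is a triangle.
DWL = ½ × 2.9511 × 25.4683 = 37.5798.

DWL = $37.58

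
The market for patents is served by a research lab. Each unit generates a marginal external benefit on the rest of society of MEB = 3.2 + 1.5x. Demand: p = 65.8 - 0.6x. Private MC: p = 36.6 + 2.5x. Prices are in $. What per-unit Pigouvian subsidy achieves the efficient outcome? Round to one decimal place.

subsidy = $33.6 per unit

Social marginal cost = private MC − MEB = 33.4 + x.
Set SMC = demand: 33.4 + x = 65.8 - 0.6x → x* = 20.2500.
The Pigouvian subsidy equals MEB at x*: 3.2 + 1.5×20.2500 = 33.5750.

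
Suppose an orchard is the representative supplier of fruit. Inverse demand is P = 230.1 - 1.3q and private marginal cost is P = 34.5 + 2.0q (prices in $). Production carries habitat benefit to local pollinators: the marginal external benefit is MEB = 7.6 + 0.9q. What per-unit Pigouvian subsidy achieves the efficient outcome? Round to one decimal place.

Social marginal cost = private MC − MEB = 26.9 + 1.1q.
Set SMC = demand: 26.9 + 1.1q = 230.1 - 1.3q → q* = 84.6667.
The Pigouvian subsidy equals MEB at q*: 7.6 + 0.9×84.6667 = 83.8000.

subsidy = $83.8 per unit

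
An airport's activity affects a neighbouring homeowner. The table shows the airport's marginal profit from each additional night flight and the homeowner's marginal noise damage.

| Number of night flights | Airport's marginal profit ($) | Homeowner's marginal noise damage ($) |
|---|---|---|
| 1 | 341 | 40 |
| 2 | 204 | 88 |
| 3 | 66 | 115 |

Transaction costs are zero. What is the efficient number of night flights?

2

Bargaining reaches the level where marginal profit last exceeds marginal noise damage.
That holds through level 2 (204 ≥ 88) but not at 3 (66 < 115).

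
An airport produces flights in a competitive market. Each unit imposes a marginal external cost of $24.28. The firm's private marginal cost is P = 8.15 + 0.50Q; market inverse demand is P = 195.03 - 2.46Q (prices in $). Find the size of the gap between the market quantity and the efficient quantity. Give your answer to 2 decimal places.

Market equilibrium (private): 8.15 + 0.50Q = 195.03 - 2.46Q → Q_m = 63.1351.
Social marginal cost = private MC + MEC = 32.43 + 0.50Q.
Set SMC = demand: 32.43 + 0.50Q = 195.03 - 2.46Q → Q* = 54.9324.
Gap = |63.1351 − 54.9324| = 8.2027.

8.20 units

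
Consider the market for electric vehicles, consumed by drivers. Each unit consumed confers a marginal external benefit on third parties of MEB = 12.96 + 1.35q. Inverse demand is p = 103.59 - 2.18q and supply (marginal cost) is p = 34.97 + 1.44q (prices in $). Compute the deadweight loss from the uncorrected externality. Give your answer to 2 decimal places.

DWL = $327.34

Market equilibrium (private): 34.97 + 1.44q = 103.59 - 2.18q → q_m = 18.9558.
Social marginal benefit = demand + MEB = 116.55 - 0.83q.
Set SMB = MC: 116.55 - 0.83q = 34.97 + 1.44q → q* = 35.9383.
The welfare-loss triangle has base |q_m − q*| and height MEB(q_m) (the vertical gap between SMB and MC is zero at q* and MEB at q_m).
DWL = ½ × 16.9825 × 38.5503 = 327.3402.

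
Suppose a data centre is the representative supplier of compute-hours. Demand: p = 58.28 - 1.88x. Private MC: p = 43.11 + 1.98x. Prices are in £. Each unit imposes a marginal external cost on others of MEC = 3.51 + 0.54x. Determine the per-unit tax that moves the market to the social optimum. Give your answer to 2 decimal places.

tax = £4.94 per unit

Social marginal cost = private MC + MEC = 46.62 + 2.52x.
Set SMC = demand: 46.62 + 2.52x = 58.28 - 1.88x → x* = 2.6500.
The Pigouvian tax equals MEC at x*: 3.51 + 0.54×2.6500 = 4.9410.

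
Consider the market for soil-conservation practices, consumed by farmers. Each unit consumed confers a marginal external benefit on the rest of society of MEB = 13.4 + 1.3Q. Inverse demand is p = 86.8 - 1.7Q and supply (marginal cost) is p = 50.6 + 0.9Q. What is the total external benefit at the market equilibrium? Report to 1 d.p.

Market equilibrium (private): 50.6 + 0.9Q = 86.8 - 1.7Q → Q_m = 13.9231.
Total external benefit = ∫₀^{Q_m} (13.4 + 1.3Q) dQ = 13.4×13.9231 + ½×1.3×13.9231² = 312.5738.

312.6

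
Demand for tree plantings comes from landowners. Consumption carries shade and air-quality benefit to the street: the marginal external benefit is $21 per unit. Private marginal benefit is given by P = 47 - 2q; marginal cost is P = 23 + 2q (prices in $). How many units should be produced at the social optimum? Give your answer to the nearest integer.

Social marginal benefit = demand + MEB = 68 - 2q.
Set SMB = MC: 68 - 2q = 23 + 2q → q* = 11.2500.

q* = 11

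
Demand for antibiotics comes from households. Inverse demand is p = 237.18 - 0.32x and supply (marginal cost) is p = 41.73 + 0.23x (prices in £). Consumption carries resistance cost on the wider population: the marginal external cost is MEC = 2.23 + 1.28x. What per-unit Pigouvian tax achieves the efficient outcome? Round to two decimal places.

Social marginal benefit = demand − MEC = 234.95 - 1.60x.
Set SMB = MC: 234.95 - 1.60x = 41.73 + 0.23x → x* = 105.5847.
The Pigouvian tax equals MEC at x*: 2.23 + 1.28×105.5847 = 137.3784.

tax = £137.38 per unit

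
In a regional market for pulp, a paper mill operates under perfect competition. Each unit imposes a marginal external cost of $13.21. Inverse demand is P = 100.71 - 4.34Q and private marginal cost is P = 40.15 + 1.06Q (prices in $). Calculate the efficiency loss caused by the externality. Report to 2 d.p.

DWL = $16.16

Market equilibrium (private): 40.15 + 1.06Q = 100.71 - 4.34Q → Q_m = 11.2148.
Social marginal cost = private MC + MEC = 53.36 + 1.06Q.
Set SMC = demand: 53.36 + 1.06Q = 100.71 - 4.34Q → Q* = 8.7685.
The loss is the area between SMC and demand from Q* to Q_m; with linear curves that's a triangle of height MEC(Q_m).
DWL = ½ × 2.4463 × 13.2100 = 16.1578.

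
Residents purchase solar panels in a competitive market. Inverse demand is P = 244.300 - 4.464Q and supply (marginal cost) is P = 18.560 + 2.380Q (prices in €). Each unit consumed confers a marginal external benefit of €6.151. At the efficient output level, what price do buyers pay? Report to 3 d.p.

Social marginal benefit = demand + MEB = 250.451 - 4.464Q.
Set SMB = MC: 250.451 - 4.464Q = 18.560 + 2.380Q → Q* = 33.8824.
Consumer price on the demand curve at Q*: 244.300 − 4.464×33.8824 = 93.0490.

P = €93.049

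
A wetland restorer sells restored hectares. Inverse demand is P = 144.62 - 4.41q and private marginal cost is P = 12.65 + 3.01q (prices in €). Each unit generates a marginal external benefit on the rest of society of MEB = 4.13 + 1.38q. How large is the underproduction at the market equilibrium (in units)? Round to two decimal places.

4.75 units

Market equilibrium (private): 12.65 + 3.01q = 144.62 - 4.41q → q_m = 17.7857.
Social marginal cost = private MC − MEB = 8.52 + 1.63q.
Set SMC = demand: 8.52 + 1.63q = 144.62 - 4.41q → q* = 22.5331.
Gap = |17.7857 − 22.5331| = 4.7474.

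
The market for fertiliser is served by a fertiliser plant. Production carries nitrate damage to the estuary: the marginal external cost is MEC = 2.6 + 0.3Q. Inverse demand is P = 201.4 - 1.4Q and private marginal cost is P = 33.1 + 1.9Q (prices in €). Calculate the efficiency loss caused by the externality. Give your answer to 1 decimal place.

DWL = €44.5

Market equilibrium (private): 33.1 + 1.9Q = 201.4 - 1.4Q → Q_m = 51.0000.
Social marginal cost = private MC + MEC = 35.7 + 2.2Q.
Set SMC = demand: 35.7 + 2.2Q = 201.4 - 1.4Q → Q* = 46.0278.
Height of the DWL triangle at Q_m is SMC(Q_m) − demand(Q_m) = MEC(Q_m) = 17.9000.
DWL = ½ × 4.9722 × 17.9000 = 44.5012.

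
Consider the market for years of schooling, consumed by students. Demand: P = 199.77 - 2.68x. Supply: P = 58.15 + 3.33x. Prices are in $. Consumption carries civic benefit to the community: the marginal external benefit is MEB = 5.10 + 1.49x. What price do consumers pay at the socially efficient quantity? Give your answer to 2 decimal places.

Social marginal benefit = demand + MEB = 204.87 - 1.19x.
Set SMB = MC: 204.87 - 1.19x = 58.15 + 3.33x → x* = 32.4602.
Consumer price on the demand curve at x*: 199.77 − 2.68×32.4602 = 112.7767.

P = $112.78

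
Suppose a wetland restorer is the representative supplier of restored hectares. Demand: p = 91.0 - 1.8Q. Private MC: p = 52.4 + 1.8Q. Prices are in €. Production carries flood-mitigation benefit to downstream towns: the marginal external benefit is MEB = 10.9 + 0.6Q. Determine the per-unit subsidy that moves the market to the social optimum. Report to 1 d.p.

Social marginal cost = private MC − MEB = 41.5 + 1.2Q.
Set SMC = demand: 41.5 + 1.2Q = 91.0 - 1.8Q → Q* = 16.5000.
The Pigouvian subsidy equals MEB at Q*: 10.9 + 0.6×16.5000 = 20.8000.

subsidy = €20.8 per unit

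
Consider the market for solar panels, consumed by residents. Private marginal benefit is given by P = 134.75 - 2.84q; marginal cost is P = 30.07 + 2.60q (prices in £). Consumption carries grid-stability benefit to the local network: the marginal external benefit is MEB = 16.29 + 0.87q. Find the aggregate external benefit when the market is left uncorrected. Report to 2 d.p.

£474.53

Market equilibrium (private): 30.07 + 2.60q = 134.75 - 2.84q → q_m = 19.2426.
Total external benefit = ∫₀^{q_m} (16.29 + 0.87q) dq = 16.29×19.2426 + ½×0.87×19.2426² = 474.5327.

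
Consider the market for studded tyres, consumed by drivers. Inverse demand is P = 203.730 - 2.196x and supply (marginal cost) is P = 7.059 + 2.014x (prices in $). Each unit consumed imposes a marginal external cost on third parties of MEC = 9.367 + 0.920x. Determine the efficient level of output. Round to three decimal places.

Social marginal benefit = demand − MEC = 194.363 - 3.116x.
Set SMB = MC: 194.363 - 3.116x = 7.059 + 2.014x → x* = 36.5115.

x* = 36.512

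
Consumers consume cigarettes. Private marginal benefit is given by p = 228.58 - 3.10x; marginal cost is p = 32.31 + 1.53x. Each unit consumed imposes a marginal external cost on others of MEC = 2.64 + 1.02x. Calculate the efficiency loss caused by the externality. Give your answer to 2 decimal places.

Market equilibrium (private): 32.31 + 1.53x = 228.58 - 3.10x → x_m = 42.3909.
Social marginal benefit = demand − MEC = 225.94 - 4.12x.
Set SMB = MC: 225.94 - 4.12x = 32.31 + 1.53x → x* = 34.2708.
The welfare-loss triangle has base |x_m − x*| and height MEC(x_m) (the vertical gap between SMB and MC is zero at x* and MEC at x_m).
DWL = ½ × 8.1201 × 45.8787 = 186.2698.

DWL = 186.27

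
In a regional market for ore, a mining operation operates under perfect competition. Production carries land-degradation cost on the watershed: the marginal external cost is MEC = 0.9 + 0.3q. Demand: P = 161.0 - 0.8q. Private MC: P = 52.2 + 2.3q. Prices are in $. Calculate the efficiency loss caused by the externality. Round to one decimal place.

Market equilibrium (private): 52.2 + 2.3q = 161.0 - 0.8q → q_m = 35.0968.
Social marginal cost = private MC + MEC = 53.1 + 2.6q.
Set SMC = demand: 53.1 + 2.6q = 161.0 - 0.8q → q* = 31.7353.
The loss is the area between SMC and demand from q* to q_m; with linear curves that's a triangle of height MEC(q_m).
DWL = ½ × 3.3615 × 11.4290 = 19.2093.

DWL = $19.2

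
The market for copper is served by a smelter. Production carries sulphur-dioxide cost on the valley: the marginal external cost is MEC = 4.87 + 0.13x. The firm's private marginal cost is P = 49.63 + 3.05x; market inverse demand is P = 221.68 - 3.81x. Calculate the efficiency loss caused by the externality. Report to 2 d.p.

DWL = 4.73

Market equilibrium (private): 49.63 + 3.05x = 221.68 - 3.81x → x_m = 25.0802.
Social marginal cost = private MC + MEC = 54.50 + 3.18x.
Set SMC = demand: 54.50 + 3.18x = 221.68 - 3.81x → x* = 23.9170.
The welfare-loss triangle has base |x_m − x*| and height MEC(x_m) (the vertical gap between SMC and demand is zero at x* and MEC at x_m).
DWL = ½ × 1.1632 × 8.1304 = 4.7286.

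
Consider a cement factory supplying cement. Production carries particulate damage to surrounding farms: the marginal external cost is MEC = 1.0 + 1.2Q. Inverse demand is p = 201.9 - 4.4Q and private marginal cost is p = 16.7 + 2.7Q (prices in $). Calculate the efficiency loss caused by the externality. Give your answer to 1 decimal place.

DWL = $62.9

Market equilibrium (private): 16.7 + 2.7Q = 201.9 - 4.4Q → Q_m = 26.0845.
Social marginal cost = private MC + MEC = 17.7 + 3.9Q.
Set SMC = demand: 17.7 + 3.9Q = 201.9 - 4.4Q → Q* = 22.1928.
The welfare-loss triangle has base |Q_m − Q*| and height MEC(Q_m) (the vertical gap between SMC and demand is zero at Q* and MEC at Q_m).
DWL = ½ × 3.8917 × 32.3014 = 62.8537.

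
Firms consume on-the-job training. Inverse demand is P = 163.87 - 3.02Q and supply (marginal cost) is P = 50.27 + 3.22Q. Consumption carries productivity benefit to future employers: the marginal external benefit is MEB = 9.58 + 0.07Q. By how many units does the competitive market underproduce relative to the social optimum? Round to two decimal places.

1.76 units

Market equilibrium (private): 50.27 + 3.22Q = 163.87 - 3.02Q → Q_m = 18.2051.
Social marginal benefit = demand + MEB = 173.45 - 2.95Q.
Set SMB = MC: 173.45 - 2.95Q = 50.27 + 3.22Q → Q* = 19.9643.
Gap = |18.2051 − 19.9643| = 1.7592.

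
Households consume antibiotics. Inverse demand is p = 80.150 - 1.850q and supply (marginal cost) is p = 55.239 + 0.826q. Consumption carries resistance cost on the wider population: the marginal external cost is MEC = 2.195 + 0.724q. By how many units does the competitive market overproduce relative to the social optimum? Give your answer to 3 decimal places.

Market equilibrium (private): 55.239 + 0.826q = 80.150 - 1.850q → q_m = 9.3090.
Social marginal benefit = demand − MEC = 77.955 - 2.574q.
Set SMB = MC: 77.955 - 2.574q = 55.239 + 0.826q → q* = 6.6812.
Gap = |9.3090 − 6.6812| = 2.6278.

2.628 units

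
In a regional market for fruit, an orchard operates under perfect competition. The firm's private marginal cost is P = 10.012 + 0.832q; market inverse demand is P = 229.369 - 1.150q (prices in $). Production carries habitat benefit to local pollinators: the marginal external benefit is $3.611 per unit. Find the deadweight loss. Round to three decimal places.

DWL = $3.289

Market equilibrium (private): 10.012 + 0.832q = 229.369 - 1.150q → q_m = 110.6746.
Social marginal cost = private MC − MEB = 6.401 + 0.832q.
Set SMC = demand: 6.401 + 0.832q = 229.369 - 1.150q → q* = 112.4965.
Between q* and q_m the wedge demand − SMC runs linearly from 0 to MEB(q_m), so the loss is a triangle.
DWL = ½ × 1.8219 × 3.6110 = 3.2894.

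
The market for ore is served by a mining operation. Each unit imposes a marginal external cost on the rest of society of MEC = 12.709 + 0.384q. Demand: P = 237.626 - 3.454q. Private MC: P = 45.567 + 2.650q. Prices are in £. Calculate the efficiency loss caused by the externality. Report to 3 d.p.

Market equilibrium (private): 45.567 + 2.650q = 237.626 - 3.454q → q_m = 31.4644.
Social marginal cost = private MC + MEC = 58.276 + 3.034q.
Set SMC = demand: 58.276 + 3.034q = 237.626 - 3.454q → q* = 27.6433.
Height of the DWL triangle at q_m is SMC(q_m) − demand(q_m) = MEC(q_m) = 24.7913.
DWL = ½ × 3.8211 × 24.7913 = 47.3650.

DWL = £47.365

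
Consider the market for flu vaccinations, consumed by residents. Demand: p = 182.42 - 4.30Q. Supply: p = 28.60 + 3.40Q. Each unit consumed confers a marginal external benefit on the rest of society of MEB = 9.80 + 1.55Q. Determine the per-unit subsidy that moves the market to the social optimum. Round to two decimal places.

Social marginal benefit = demand + MEB = 192.22 - 2.75Q.
Set SMB = MC: 192.22 - 2.75Q = 28.60 + 3.40Q → Q* = 26.6049.
The Pigouvian subsidy equals MEB at Q*: 9.80 + 1.55×26.6049 = 51.0376.

subsidy = 51.04 per unit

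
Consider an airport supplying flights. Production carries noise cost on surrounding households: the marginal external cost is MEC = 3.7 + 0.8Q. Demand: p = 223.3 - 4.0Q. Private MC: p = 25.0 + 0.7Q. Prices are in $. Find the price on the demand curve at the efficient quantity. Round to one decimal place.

Social marginal cost = private MC + MEC = 28.7 + 1.5Q.
Set SMC = demand: 28.7 + 1.5Q = 223.3 - 4.0Q → Q* = 35.3818.
Consumer price on the demand curve at Q*: 223.3 − 4.0×35.3818 = 81.7728.

P = $81.8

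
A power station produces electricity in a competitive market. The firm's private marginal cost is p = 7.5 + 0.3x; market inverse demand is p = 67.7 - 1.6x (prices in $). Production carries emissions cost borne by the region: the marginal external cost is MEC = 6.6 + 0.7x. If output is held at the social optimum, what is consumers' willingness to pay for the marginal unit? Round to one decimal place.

Social marginal cost = private MC + MEC = 14.1 + x.
Set SMC = demand: 14.1 + x = 67.7 - 1.6x → x* = 20.6154.
Consumer price on the demand curve at x*: 67.7 − 1.6×20.6154 = 34.7154.

P = $34.7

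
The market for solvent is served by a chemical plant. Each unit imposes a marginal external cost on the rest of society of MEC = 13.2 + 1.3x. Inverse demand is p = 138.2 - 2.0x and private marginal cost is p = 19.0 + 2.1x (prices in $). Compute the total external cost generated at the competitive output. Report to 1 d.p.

$933.2

Market equilibrium (private): 19.0 + 2.1x = 138.2 - 2.0x → x_m = 29.0732.
Total external cost = ∫₀^{x_m} (13.2 + 1.3x) dx = 13.2×29.0732 + ½×1.3×29.0732² = 933.1794.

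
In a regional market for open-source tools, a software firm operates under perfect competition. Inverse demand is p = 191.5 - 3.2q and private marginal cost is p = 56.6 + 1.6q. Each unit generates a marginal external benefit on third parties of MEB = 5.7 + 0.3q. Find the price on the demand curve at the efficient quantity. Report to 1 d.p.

Social marginal cost = private MC − MEB = 50.9 + 1.3q.
Set SMC = demand: 50.9 + 1.3q = 191.5 - 3.2q → q* = 31.2444.
Consumer price on the demand curve at q*: 191.5 − 3.2×31.2444 = 91.5179.

P = 91.5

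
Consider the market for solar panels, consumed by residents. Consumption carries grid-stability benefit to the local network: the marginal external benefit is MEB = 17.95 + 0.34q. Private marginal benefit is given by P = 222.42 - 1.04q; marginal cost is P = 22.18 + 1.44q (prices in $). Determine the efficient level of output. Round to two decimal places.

q* = 101.96

Social marginal benefit = demand + MEB = 240.37 - 0.70q.
Set SMB = MC: 240.37 - 0.70q = 22.18 + 1.44q → q* = 101.9579.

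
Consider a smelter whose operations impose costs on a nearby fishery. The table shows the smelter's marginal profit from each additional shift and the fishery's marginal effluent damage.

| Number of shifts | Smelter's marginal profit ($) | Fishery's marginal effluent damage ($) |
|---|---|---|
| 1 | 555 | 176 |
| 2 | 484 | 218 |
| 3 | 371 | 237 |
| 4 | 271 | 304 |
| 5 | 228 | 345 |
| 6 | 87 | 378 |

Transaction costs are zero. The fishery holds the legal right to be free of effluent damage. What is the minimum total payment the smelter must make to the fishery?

Efficient level: marginal profit ≥ marginal effluent damage through level 3, so k* = 3.
With the fishery holding the right, the smelter must at least compensate total damage at k*: 176 + 218 + 237 = 631.

$631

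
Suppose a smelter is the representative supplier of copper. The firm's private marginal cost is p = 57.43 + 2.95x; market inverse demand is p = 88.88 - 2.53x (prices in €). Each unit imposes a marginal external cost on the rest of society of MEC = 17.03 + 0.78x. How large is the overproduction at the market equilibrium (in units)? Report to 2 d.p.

3.44 units

Market equilibrium (private): 57.43 + 2.95x = 88.88 - 2.53x → x_m = 5.7391.
Social marginal cost = private MC + MEC = 74.46 + 3.73x.
Set SMC = demand: 74.46 + 3.73x = 88.88 - 2.53x → x* = 2.3035.
Gap = |5.7391 − 2.3035| = 3.4356.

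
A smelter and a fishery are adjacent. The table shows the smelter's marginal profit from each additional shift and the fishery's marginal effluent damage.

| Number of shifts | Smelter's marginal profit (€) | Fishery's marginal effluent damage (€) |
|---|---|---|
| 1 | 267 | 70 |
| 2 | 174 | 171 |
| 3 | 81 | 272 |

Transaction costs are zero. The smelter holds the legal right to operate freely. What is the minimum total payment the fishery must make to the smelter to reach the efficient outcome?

€81

Left alone the smelter would choose level 3 (marginal profit stays positive).
Efficient level: k* = 2 (marginal profit ≥ marginal effluent damage through 2).
The fishery must at least cover the smelter's forgone profit from cutting 3→2: 81 = 81.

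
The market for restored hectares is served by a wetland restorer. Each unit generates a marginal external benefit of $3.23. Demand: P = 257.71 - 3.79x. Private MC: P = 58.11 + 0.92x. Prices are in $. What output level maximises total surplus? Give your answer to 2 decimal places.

Social marginal cost = private MC − MEB = 54.88 + 0.92x.
Set SMC = demand: 54.88 + 0.92x = 257.71 - 3.79x → x* = 43.0637.

x* = 43.06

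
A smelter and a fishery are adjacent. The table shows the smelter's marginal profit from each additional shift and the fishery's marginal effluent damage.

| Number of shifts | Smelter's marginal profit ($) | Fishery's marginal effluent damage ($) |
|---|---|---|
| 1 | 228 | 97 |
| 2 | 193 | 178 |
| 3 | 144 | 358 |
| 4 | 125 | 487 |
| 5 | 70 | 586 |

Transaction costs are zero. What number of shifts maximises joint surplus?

2

Bargaining reaches the level where marginal profit last exceeds marginal effluent damage.
That holds through level 2 (193 ≥ 178) but not at 3 (144 < 358).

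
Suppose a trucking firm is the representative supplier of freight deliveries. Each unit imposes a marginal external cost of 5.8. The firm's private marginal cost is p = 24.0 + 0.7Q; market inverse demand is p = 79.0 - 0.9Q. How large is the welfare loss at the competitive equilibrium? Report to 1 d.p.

DWL = 10.5

Market equilibrium (private): 24.0 + 0.7Q = 79.0 - 0.9Q → Q_m = 34.3750.
Social marginal cost = private MC + MEC = 29.8 + 0.7Q.
Set SMC = demand: 29.8 + 0.7Q = 79.0 - 0.9Q → Q* = 30.7500.
The welfare-loss triangle has base |Q_m − Q*| and height MEC(Q_m) (the vertical gap between SMC and demand is zero at Q* and MEC at Q_m).
DWL = ½ × 3.6250 × 5.8000 = 10.5125.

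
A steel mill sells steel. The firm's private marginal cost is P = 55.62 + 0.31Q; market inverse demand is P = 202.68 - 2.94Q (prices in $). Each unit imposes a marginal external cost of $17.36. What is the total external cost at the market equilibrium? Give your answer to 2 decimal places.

$785.53

Market equilibrium (private): 55.62 + 0.31Q = 202.68 - 2.94Q → Q_m = 45.2492.
Total external cost = MEC × Q_m = 17.36 × 45.2492 = 785.5261.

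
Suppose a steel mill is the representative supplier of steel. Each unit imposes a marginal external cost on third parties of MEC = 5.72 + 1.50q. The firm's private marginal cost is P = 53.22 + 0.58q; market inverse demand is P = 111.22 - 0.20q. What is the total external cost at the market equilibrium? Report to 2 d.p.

4572.28

Market equilibrium (private): 53.22 + 0.58q = 111.22 - 0.20q → q_m = 74.3590.
Total external cost = ∫₀^{q_m} (5.72 + 1.50q) dq = 5.72×74.3590 + ½×1.50×74.3590² = 4572.2791.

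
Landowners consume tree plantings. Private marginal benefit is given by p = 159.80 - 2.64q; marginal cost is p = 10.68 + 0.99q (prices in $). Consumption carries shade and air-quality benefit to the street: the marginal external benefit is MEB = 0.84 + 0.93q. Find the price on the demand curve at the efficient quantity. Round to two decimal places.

P = $13.17

Social marginal benefit = demand + MEB = 160.64 - 1.71q.
Set SMB = MC: 160.64 - 1.71q = 10.68 + 0.99q → q* = 55.5407.
Consumer price on the demand curve at q*: 159.80 − 2.64×55.5407 = 13.1726.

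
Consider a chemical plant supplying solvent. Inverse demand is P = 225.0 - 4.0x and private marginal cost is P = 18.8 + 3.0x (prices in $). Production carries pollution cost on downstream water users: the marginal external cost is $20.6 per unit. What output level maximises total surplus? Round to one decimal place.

x* = 26.5

Social marginal cost = private MC + MEC = 39.4 + 3.0x.
Set SMC = demand: 39.4 + 3.0x = 225.0 - 4.0x → x* = 26.5143.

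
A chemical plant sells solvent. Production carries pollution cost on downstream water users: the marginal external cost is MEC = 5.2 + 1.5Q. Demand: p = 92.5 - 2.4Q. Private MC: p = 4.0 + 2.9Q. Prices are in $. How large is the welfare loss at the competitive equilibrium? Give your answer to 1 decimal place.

Market equilibrium (private): 4.0 + 2.9Q = 92.5 - 2.4Q → Q_m = 16.6981.
Social marginal cost = private MC + MEC = 9.2 + 4.4Q.
Set SMC = demand: 9.2 + 4.4Q = 92.5 - 2.4Q → Q* = 12.2500.
The welfare-loss triangle has base |Q_m − Q*| and height MEC(Q_m) (the vertical gap between SMC and demand is zero at Q* and MEC at Q_m).
DWL = ½ × 4.4481 × 30.2472 = 67.2713.

DWL = $67.3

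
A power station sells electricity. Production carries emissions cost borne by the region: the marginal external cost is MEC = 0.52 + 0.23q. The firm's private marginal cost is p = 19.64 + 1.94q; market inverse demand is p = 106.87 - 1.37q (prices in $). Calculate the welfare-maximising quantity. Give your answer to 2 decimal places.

Social marginal cost = private MC + MEC = 20.16 + 2.17q.
Set SMC = demand: 20.16 + 2.17q = 106.87 - 1.37q → q* = 24.4944.

q* = 24.49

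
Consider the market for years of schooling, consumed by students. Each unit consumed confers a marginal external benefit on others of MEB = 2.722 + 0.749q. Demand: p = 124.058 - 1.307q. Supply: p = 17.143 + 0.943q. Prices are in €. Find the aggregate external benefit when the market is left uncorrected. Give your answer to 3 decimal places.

Market equilibrium (private): 17.143 + 0.943q = 124.058 - 1.307q → q_m = 47.5178.
Total external benefit = ∫₀^{q_m} (2.722 + 0.749q) dq = 2.722×47.5178 + ½×0.749×47.5178² = 974.9425.

€974.942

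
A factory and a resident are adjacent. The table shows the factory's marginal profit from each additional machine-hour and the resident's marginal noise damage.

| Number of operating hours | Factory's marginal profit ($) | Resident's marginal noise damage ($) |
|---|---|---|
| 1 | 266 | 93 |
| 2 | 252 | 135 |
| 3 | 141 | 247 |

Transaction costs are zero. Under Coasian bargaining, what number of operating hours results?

Bargaining reaches the level where marginal profit last exceeds marginal noise damage.
That holds through level 2 (252 ≥ 135) but not at 3 (141 < 247).

2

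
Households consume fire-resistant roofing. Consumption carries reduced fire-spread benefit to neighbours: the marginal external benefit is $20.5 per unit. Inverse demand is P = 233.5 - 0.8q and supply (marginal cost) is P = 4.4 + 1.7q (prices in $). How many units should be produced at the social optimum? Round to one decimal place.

Social marginal benefit = demand + MEB = 254.0 - 0.8q.
Set SMB = MC: 254.0 - 0.8q = 4.4 + 1.7q → q* = 99.8400.

q* = 99.8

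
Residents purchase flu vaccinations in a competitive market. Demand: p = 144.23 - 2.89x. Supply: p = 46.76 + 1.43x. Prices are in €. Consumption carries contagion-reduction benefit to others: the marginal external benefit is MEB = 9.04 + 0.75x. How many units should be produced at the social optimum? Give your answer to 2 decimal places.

Social marginal benefit = demand + MEB = 153.27 - 2.14x.
Set SMB = MC: 153.27 - 2.14x = 46.76 + 1.43x → x* = 29.8347.

x* = 29.83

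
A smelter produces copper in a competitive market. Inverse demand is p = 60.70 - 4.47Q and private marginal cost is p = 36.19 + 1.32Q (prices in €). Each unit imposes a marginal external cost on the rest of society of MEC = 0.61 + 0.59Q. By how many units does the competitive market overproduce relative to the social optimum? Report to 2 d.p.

0.49 units

Market equilibrium (private): 36.19 + 1.32Q = 60.70 - 4.47Q → Q_m = 4.2332.
Social marginal cost = private MC + MEC = 36.80 + 1.91Q.
Set SMC = demand: 36.80 + 1.91Q = 60.70 - 4.47Q → Q* = 3.7461.
Gap = |4.2332 − 3.7461| = 0.4871.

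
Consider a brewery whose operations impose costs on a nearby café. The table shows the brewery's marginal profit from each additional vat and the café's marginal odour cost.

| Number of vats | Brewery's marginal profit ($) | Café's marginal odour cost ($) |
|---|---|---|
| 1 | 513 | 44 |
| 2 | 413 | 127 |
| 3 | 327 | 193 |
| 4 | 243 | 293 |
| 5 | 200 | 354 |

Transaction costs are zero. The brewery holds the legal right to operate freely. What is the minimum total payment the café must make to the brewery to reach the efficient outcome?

Left alone the brewery would choose level 5 (marginal profit stays positive).
Efficient level: k* = 3 (marginal profit ≥ marginal odour cost through 3).
The café must at least cover the brewery's forgone profit from cutting 5→3: 243 + 200 = 443.

$443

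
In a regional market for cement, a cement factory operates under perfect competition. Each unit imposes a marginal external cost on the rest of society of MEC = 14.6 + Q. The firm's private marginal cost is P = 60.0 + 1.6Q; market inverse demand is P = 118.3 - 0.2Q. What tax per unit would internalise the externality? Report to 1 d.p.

Social marginal cost = private MC + MEC = 74.6 + 2.6Q.
Set SMC = demand: 74.6 + 2.6Q = 118.3 - 0.2Q → Q* = 15.6071.
The Pigouvian tax equals MEC at Q*: 14.6 + 1.0×15.6071 = 30.2071.

tax = 30.2 per unit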